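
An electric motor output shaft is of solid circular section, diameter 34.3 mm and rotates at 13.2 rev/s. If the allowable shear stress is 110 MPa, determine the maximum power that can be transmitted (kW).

72.3 kW

J = πd⁴/32 = π(0.0343)⁴/32 = 1.359×10^-7 m⁴.
T_max = τ_allow·J/r = 1.10×10^8 × 1.359×10^-7 / 0.0171 = 871.6 N·m.
ω = 2π·13.2 = 82.94 rad/s, so P_max = T_max·ω = 7.229×10^4 W.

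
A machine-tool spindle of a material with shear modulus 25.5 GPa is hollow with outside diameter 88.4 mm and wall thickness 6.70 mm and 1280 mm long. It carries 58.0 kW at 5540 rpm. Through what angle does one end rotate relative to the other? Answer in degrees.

ω = 2π·5540/60 = 580.1 rad/s, so T = P/ω = 58.0×10³ / 580.1 = 99.97 N·m.
J = π(d_o⁴ − d_i⁴)/32 = π(0.0884⁴ − 0.0750⁴)/32 = 2.889×10^-6 m⁴.
θ = T·L/(G·J) = 99.97 × 1.28 / (25.5×10⁹ × 2.889×10^-6) = 1.737×10^-3 rad.

0.0995°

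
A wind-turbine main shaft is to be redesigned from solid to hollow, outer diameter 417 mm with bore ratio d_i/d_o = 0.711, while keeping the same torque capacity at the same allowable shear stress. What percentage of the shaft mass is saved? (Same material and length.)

Equal τ_max and T ⇒ the solid shaft needs d_s³ = d_o³(1−k⁴), so d_s = 417·(1−0.711⁴)^(1/3) = 377.9 mm.
Area ratio A_h/A_s = d_o²(1−k²)/d_s² = (1−k²)/(1−k⁴)^(2/3) = 0.6020.
Mass saving = 1 − 0.6020 = 39.8 %.

39.8 %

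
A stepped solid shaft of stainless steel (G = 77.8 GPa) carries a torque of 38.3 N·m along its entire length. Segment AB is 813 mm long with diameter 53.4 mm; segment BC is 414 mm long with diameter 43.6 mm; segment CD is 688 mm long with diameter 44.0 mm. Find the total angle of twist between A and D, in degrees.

J_AB = π(0.0534)⁴/32 = 7.98×10^-7 m⁴; J_BC = π(0.0436)⁴/32 = 3.55×10^-7 m⁴; J_CD = π(0.0440)⁴/32 = 3.68×10^-7 m⁴.
θ = (T/G)·Σ L_i/J_i = (38.30/77.8×10⁹)·(0.813/7.98×10^-7 + 0.414/3.55×10^-7 + 0.688/3.68×10^-7) = 1.996×10^-3 rad.

0.114°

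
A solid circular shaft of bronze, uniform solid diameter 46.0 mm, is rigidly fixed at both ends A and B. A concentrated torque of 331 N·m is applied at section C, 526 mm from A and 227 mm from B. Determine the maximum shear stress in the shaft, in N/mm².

With uniform GJ and both ends fixed, compatibility θ_AC = θ_CB gives T_A·a = T_B·b, together with T_A + T_B = T₀.
T_A = T₀·b/(a+b) = 331.0·227/753.0 = 99.78 N·m; T_B = 231.2 N·m.
τ in each portion: τ_AC = 5.22×10^6 Pa, τ_CB = 1.21×10^7 Pa; maximum is in CB.
τ_max = T_CB·r/J = 231.2·0.0230/4.40×10^-7 = 1.210×10^7 Pa.

12.1 N/mm²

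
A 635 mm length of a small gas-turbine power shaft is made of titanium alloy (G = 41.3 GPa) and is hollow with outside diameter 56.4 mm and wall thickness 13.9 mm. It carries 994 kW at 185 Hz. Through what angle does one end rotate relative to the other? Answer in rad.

ω = 2π·185 = 1162 rad/s, so T = P/ω = 994×10³ / 1162 = 855.1 N·m.
J = π(d_o⁴ − d_i⁴)/32 = π(0.0564⁴ − 0.0286⁴)/32 = 9.277×10^-7 m⁴.
θ = T·L/(G·J) = 855.1 × 0.635 / (41.3×10⁹ × 9.277×10^-7) = 0.01417 rad.

0.0142 rad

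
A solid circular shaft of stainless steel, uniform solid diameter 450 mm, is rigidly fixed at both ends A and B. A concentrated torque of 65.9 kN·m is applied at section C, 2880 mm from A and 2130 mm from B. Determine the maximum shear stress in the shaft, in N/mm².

With uniform GJ and both ends fixed, compatibility θ_AC = θ_CB gives T_A·a = T_B·b, together with T_A + T_B = T₀.
T_A = T₀·b/(a+b) = 65900·2130/5010 = 28020 N·m; T_B = 37880 N·m.
τ in each portion: τ_AC = 1.57×10^6 Pa, τ_CB = 2.12×10^6 Pa; maximum is in CB.
τ_max = T_CB·r/J = 37880·0.225/4.03×10^-3 = 2.117×10^6 Pa.

2.12 N/mm²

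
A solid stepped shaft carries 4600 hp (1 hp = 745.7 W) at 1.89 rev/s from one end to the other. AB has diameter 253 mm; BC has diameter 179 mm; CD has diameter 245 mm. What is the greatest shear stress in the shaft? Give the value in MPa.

ω = 2π·1.89 = 11.88 rad/s, so T = P/ω = 4600×745.7 / 11.88 = 288900 N·m.
Under the same torque, τ_max = 16T/(πd³) is largest where d is smallest — segment BC (d = 179 mm).
τ_max = 16·288900/(π·(0.179)³) = 2.565×10^8 Pa.

257 MPa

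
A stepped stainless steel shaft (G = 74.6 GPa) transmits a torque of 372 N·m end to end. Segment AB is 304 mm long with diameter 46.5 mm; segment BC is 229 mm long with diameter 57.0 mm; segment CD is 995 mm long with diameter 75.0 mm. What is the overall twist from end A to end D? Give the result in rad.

J_AB = π(0.0465)⁴/32 = 4.59×10^-7 m⁴; J_BC = π(0.0570)⁴/32 = 1.04×10^-6 m⁴; J_CD = π(0.0750)⁴/32 = 3.11×10^-6 m⁴.
θ = (T/G)·Σ L_i/J_i = (372.0/74.6×10⁹)·(0.304/4.59×10^-7 + 0.229/1.04×10^-6 + 0.995/3.11×10^-6) = 6.002×10^-3 rad.

0.00600 rad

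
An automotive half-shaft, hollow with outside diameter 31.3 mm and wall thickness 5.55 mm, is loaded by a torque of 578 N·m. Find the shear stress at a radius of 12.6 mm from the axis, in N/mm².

93.5 N/mm²

J = π(d_o⁴ − d_i⁴)/32 = π(0.0313⁴ − 0.0202⁴)/32 = 7.788×10^-8 m⁴.
Shear stress varies linearly with radius: τ = T·r/J = 578.0 × 0.0126 / 7.788×10^-8 = 9.351×10^7 Pa.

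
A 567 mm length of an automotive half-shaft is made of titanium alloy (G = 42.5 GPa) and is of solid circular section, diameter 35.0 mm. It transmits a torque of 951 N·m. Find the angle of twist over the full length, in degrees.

4.93°

J = πd⁴/32 = π(0.0350)⁴/32 = 1.473×10^-7 m⁴.
θ = T·L/(G·J) = 951.0 × 0.567 / (42.5×10⁹ × 1.473×10^-7) = 0.08612 rad.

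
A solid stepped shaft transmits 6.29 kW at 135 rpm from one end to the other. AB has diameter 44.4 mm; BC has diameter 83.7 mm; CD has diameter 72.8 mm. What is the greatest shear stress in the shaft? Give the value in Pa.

ω = 2π·135/60 = 14.14 rad/s, so T = P/ω = 6.29×10³ / 14.14 = 444.9 N·m.
Under the same torque, τ_max = 16T/(πd³) is largest where d is smallest — segment AB (d = 44.4 mm).
τ_max = 16·444.9/(π·(0.0444)³) = 2.589×10^7 Pa.

2.59e7 Pa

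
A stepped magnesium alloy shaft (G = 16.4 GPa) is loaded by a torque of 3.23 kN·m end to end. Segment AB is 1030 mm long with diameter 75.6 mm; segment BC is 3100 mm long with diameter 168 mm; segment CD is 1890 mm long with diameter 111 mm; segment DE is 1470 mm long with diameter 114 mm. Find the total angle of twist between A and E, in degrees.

6.50°

J_AB = π(0.0756)⁴/32 = 3.21×10^-6 m⁴; J_BC = π(0.168)⁴/32 = 7.82×10^-5 m⁴; J_CD = π(0.111)⁴/32 = 1.49×10^-5 m⁴; J_DE = π(0.114)⁴/32 = 1.66×10^-5 m⁴.
θ = (T/G)·Σ L_i/J_i = (3230/16.4×10⁹)·(1.03/3.21×10^-6 + 3.10/7.82×10^-5 + 1.89/1.49×10^-5 + 1.47/1.66×10^-5) = 0.1135 rad.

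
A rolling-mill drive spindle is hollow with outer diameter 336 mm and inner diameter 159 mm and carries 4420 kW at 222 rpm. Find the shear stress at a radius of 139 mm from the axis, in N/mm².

22.2 N/mm²

ω = 2π·222/60 = 23.25 rad/s, so T = P/ω = 4420×10³ / 23.25 = 190100 N·m.
J = π(d_o⁴ − d_i⁴)/32 = π(0.336⁴ − 0.159⁴)/32 = 1.189×10^-3 m⁴.
Shear stress varies linearly with radius: τ = T·r/J = 190100 × 0.139 / 1.189×10^-3 = 2.224×10^7 Pa.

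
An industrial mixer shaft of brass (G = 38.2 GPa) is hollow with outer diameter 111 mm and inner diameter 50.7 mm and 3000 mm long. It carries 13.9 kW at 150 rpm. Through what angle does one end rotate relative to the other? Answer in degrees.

0.279°

ω = 2π·150/60 = 15.71 rad/s, so T = P/ω = 13.9×10³ / 15.71 = 884.9 N·m.
J = π(d_o⁴ − d_i⁴)/32 = π(0.111⁴ − 0.0507⁴)/32 = 1.425×10^-5 m⁴.
θ = T·L/(G·J) = 884.9 × 3.00 / (38.2×10⁹ × 1.425×10^-5) = 4.875×10^-3 rad.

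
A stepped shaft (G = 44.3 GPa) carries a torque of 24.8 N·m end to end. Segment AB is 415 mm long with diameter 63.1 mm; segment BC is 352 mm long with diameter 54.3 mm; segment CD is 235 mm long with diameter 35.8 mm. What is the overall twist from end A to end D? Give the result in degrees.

0.0685°

J_AB = π(0.0631)⁴/32 = 1.56×10^-6 m⁴; J_BC = π(0.0543)⁴/32 = 8.53×10^-7 m⁴; J_CD = π(0.0358)⁴/32 = 1.61×10^-7 m⁴.
θ = (T/G)·Σ L_i/J_i = (24.80/44.3×10⁹)·(0.415/1.56×10^-6 + 0.352/8.53×10^-7 + 0.235/1.61×10^-7) = 1.196×10^-3 rad.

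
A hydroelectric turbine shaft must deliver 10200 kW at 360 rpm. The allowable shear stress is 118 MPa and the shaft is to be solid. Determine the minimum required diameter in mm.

227 mm

ω = 2π·360/60 = 37.70 rad/s, so T = P/ω = 10200×10³ / 37.70 = 270600 N·m.
For a solid shaft τ_max = 16T/(πd³), so d = (16T/(π τ_allow))^(1/3) = (16·270600/(π·1.18×10^8))^(1/3) = 0.2269 m.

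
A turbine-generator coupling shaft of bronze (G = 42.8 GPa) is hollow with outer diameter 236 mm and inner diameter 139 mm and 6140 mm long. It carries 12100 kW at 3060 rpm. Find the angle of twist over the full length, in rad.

0.0202 rad

ω = 2π·3060/60 = 320.4 rad/s, so T = P/ω = 12100×10³ / 320.4 = 37760 N·m.
J = π(d_o⁴ − d_i⁴)/32 = π(0.236⁴ − 0.139⁴)/32 = 2.679×10^-4 m⁴.
θ = T·L/(G·J) = 37760 × 6.14 / (42.8×10⁹ × 2.679×10^-4) = 0.02022 rad.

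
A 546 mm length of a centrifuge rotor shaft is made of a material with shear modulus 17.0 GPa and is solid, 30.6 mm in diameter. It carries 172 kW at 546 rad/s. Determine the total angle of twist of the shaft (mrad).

ω = 546 rad/s, so T = P/ω = 172×10³ / 546.0 = 315.0 N·m.
J = πd⁴/32 = π(0.0306)⁴/32 = 8.608×10^-8 m⁴.
θ = T·L/(G·J) = 315.0 × 0.546 / (17.0×10⁹ × 8.608×10^-8) = 0.1175 rad.

118 mrad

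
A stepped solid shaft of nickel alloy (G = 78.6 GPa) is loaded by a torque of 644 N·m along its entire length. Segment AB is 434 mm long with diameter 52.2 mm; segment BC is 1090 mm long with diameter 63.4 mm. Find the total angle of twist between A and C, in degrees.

0.602°

J_AB = π(0.0522)⁴/32 = 7.29×10^-7 m⁴; J_BC = π(0.0634)⁴/32 = 1.59×10^-6 m⁴.
θ = (T/G)·Σ L_i/J_i = (644.0/78.6×10⁹)·(0.434/7.29×10^-7 + 1.09/1.59×10^-6) = 0.01051 rad.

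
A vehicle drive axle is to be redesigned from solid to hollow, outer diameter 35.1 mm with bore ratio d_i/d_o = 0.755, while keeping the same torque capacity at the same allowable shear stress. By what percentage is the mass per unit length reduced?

Equal τ_max and T ⇒ the solid shaft needs d_s³ = d_o³(1−k⁴), so d_s = 35.1·(1−0.755⁴)^(1/3) = 30.79 mm.
Area ratio A_h/A_s = d_o²(1−k²)/d_s² = (1−k²)/(1−k⁴)^(2/3) = 0.5587.
Mass saving = 1 − 0.5587 = 44.1 %.

44.1 %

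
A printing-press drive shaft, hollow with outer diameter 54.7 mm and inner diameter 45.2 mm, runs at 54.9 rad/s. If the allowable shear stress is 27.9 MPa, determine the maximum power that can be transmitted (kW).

J = π(d_o⁴ − d_i⁴)/32 = π(0.0547⁴ − 0.0452⁴)/32 = 4.691×10^-7 m⁴.
T_max = τ_allow·J/r = 2.79×10^7 × 4.691×10^-7 / 0.0274 = 478.6 N·m.
ω = 54.9 rad/s, so P_max = T_max·ω = 2.627×10^4 W.

26.3 kW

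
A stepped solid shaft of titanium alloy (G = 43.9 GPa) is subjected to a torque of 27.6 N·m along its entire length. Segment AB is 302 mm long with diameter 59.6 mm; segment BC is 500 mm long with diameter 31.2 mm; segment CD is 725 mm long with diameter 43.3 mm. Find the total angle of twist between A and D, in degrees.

0.278°

J_AB = π(0.0596)⁴/32 = 1.24×10^-6 m⁴; J_BC = π(0.0312)⁴/32 = 9.30×10^-8 m⁴; J_CD = π(0.0433)⁴/32 = 3.45×10^-7 m⁴.
θ = (T/G)·Σ L_i/J_i = (27.60/43.9×10⁹)·(0.302/1.24×10^-6 + 0.500/9.30×10^-8 + 0.725/3.45×10^-7) = 4.853×10^-3 rad.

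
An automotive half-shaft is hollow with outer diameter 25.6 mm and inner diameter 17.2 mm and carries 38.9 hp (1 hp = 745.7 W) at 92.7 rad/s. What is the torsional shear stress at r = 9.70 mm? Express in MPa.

ω = 92.7 rad/s, so T = P/ω = 38.9×745.7 / 92.70 = 312.9 N·m.
J = π(d_o⁴ − d_i⁴)/32 = π(0.0256⁴ − 0.0172⁴)/32 = 3.357×10^-8 m⁴.
Shear stress varies linearly with radius: τ = T·r/J = 312.9 × 0.00970 / 3.357×10^-8 = 9.041×10^7 Pa.

90.4 MPa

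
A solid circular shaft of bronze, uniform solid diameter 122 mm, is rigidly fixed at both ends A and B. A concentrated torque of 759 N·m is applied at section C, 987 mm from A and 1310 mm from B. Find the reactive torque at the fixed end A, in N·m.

With uniform GJ and both ends fixed, compatibility θ_AC = θ_CB gives T_A·a = T_B·b, together with T_A + T_B = T₀.
T_A = T₀·b/(a+b) = 759.0·1310/2297 = 432.9 N·m; T_B = 326.1 N·m.

433 N·m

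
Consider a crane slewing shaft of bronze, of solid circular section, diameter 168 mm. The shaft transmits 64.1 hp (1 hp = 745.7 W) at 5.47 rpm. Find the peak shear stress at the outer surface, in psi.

13000 psi

ω = 2π·5.47/60 = 0.5728 rad/s, so T = P/ω = 64.1×745.7 / 0.5728 = 83450 N·m.
J = πd⁴/32 = π(0.168)⁴/32 = 7.821×10^-5 m⁴.
τ_max = T·r/J = 83450 × 0.0840 / 7.821×10^-5 = 8.963×10^7 Pa.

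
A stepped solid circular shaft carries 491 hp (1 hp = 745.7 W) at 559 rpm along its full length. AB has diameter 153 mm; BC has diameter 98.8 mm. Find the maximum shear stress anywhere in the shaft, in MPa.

ω = 2π·559/60 = 58.54 rad/s, so T = P/ω = 491×745.7 / 58.54 = 6255 N·m.
Under the same torque, τ_max = 16T/(πd³) is largest where d is smallest — segment BC (d = 98.8 mm).
τ_max = 16·6255/(π·(0.0988)³) = 3.303×10^7 Pa.

33.0 MPa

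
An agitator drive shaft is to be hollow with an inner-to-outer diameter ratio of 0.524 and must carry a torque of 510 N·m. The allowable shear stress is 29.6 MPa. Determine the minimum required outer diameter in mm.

For a hollow shaft with d_i/d_o = 0.524: τ_max = 16T/(π d_o³ (1−k⁴)), so d_o = [16T/(π τ_allow (1−k⁴))]^(1/3) = [16·510.0/(π·2.96×10^7·0.9246)]^(1/3) = 0.04561 m.

45.6 mm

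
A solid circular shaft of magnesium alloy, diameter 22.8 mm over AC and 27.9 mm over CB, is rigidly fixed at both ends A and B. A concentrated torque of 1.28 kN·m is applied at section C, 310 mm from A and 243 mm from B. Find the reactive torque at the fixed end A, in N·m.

Compatibility: T_A·a/J_AC = T_B·b/J_CB with T_A + T_B = T₀.
J_AC = 2.65×10^-8 m⁴, J_CB = 5.95×10^-8 m⁴, so T_A = T₀·(J_AC/a)/((J_AC/a)+(J_CB/b)) = 331.6 N·m, T_B = 948.4 N·m.

332 N·m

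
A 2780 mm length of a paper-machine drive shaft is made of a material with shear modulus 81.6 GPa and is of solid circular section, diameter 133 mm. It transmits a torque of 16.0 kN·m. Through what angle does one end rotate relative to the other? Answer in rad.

J = πd⁴/32 = π(0.133)⁴/32 = 3.072×10^-5 m⁴.
θ = T·L/(G·J) = 16000 × 2.78 / (81.6×10⁹ × 3.072×10^-5) = 0.01774 rad.

0.0177 rad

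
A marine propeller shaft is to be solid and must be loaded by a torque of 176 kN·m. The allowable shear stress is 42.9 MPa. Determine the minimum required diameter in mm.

For a solid shaft τ_max = 16T/(πd³), so d = (16T/(π τ_allow))^(1/3) = (16·176000/(π·4.29×10^7))^(1/3) = 0.2754 m.

275 mm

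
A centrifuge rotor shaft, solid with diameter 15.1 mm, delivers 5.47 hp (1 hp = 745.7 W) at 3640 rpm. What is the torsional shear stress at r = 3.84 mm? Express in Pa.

8.05e6 Pa

ω = 2π·3640/60 = 381.2 rad/s, so T = P/ω = 5.47×745.7 / 381.2 = 10.70 N·m.
J = πd⁴/32 = π(0.0151)⁴/32 = 5.104×10^-9 m⁴.
Shear stress varies linearly with radius: τ = T·r/J = 10.70 × 0.00384 / 5.104×10^-9 = 8.051×10^6 Pa.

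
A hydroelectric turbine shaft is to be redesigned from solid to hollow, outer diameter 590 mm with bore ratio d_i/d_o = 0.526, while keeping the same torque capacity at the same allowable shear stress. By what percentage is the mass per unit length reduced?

23.7 %

Equal τ_max and T ⇒ the solid shaft needs d_s³ = d_o³(1−k⁴), so d_s = 590·(1−0.526⁴)^(1/3) = 574.5 mm.
Area ratio A_h/A_s = d_o²(1−k²)/d_s² = (1−k²)/(1−k⁴)^(2/3) = 0.7628.
Mass saving = 1 − 0.7628 = 23.7 %.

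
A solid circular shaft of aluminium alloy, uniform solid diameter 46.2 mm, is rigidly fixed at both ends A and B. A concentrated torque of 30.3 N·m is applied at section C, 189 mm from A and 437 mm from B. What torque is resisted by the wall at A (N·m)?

With uniform GJ and both ends fixed, compatibility θ_AC = θ_CB gives T_A·a = T_B·b, together with T_A + T_B = T₀.
T_A = T₀·b/(a+b) = 30.30·437/626.0 = 21.15 N·m; T_B = 9.148 N·m.

21.2 N·m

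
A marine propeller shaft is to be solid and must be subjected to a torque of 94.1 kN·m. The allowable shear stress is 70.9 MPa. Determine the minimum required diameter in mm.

For a solid shaft τ_max = 16T/(πd³), so d = (16T/(π τ_allow))^(1/3) = (16·94100/(π·7.09×10^7))^(1/3) = 0.1891 m.

189 mm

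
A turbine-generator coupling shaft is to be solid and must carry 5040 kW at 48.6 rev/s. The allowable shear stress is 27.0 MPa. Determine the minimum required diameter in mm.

ω = 2π·48.6 = 305.4 rad/s, so T = P/ω = 5040×10³ / 305.4 = 16500 N·m.
For a solid shaft τ_max = 16T/(πd³), so d = (16T/(π τ_allow))^(1/3) = (16·16500/(π·2.70×10^7))^(1/3) = 0.1460 m.

146 mm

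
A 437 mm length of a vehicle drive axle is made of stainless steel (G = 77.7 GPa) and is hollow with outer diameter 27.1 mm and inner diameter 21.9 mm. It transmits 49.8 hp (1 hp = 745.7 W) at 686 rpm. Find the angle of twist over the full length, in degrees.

ω = 2π·686/60 = 71.84 rad/s, so T = P/ω = 49.8×745.7 / 71.84 = 516.9 N·m.
J = π(d_o⁴ − d_i⁴)/32 = π(0.0271⁴ − 0.0219⁴)/32 = 3.037×10^-8 m⁴.
θ = T·L/(G·J) = 516.9 × 0.437 / (77.7×10⁹ × 3.037×10^-8) = 0.09574 rad.

5.49°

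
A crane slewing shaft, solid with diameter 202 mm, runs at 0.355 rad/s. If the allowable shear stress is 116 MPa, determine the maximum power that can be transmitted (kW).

66.6 kW

J = πd⁴/32 = π(0.202)⁴/32 = 1.635×10^-4 m⁴.
T_max = τ_allow·J/r = 1.16×10^8 × 1.635×10^-4 / 0.101 = 187700 N·m.
ω = 0.355 rad/s, so P_max = T_max·ω = 6.665×10^4 W.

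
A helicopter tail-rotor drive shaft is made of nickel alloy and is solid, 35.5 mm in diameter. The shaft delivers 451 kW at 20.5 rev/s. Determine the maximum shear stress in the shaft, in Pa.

3.99e8 Pa

ω = 2π·20.5 = 128.8 rad/s, so T = P/ω = 451×10³ / 128.8 = 3501 N·m.
J = πd⁴/32 = π(0.0355)⁴/32 = 1.559×10^-7 m⁴.
τ_max = T·r/J = 3501 × 0.0177 / 1.559×10^-7 = 3.986×10^8 Pa.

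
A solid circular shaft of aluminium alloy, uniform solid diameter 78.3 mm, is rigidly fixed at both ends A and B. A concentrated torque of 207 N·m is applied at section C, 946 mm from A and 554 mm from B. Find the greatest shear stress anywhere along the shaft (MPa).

With uniform GJ and both ends fixed, compatibility θ_AC = θ_CB gives T_A·a = T_B·b, together with T_A + T_B = T₀.
T_A = T₀·b/(a+b) = 207.0·554/1500 = 76.45 N·m; T_B = 130.5 N·m.
τ in each portion: τ_AC = 8.11×10^5 Pa, τ_CB = 1.39×10^6 Pa; maximum is in CB.
τ_max = T_CB·r/J = 130.5·0.0391/3.69×10^-6 = 1.385×10^6 Pa.

1.39 MPa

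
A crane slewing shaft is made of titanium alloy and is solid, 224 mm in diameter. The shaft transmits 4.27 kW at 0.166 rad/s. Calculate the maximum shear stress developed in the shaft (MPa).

ω = 0.166 rad/s, so T = P/ω = 4.27×10³ / 0.1660 = 25720 N·m.
J = πd⁴/32 = π(0.224)⁴/32 = 2.472×10^-4 m⁴.
τ_max = T·r/J = 25720 × 0.112 / 2.472×10^-4 = 1.166×10^7 Pa.

11.7 MPa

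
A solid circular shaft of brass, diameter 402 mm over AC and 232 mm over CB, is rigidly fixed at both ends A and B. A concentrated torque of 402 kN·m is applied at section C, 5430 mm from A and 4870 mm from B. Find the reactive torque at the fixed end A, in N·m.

358000 N·m

Compatibility: T_A·a/J_AC = T_B·b/J_CB with T_A + T_B = T₀.
J_AC = 2.56×10^-3 m⁴, J_CB = 2.84×10^-4 m⁴, so T_A = T₀·(J_AC/a)/((J_AC/a)+(J_CB/b)) = 357800 N·m, T_B = 44250 N·m.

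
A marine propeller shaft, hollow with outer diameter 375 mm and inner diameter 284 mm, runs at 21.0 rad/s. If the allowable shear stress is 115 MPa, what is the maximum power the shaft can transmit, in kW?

J = π(d_o⁴ − d_i⁴)/32 = π(0.375⁴ − 0.284⁴)/32 = 1.303×10^-3 m⁴.
T_max = τ_allow·J/r = 1.15×10^8 × 1.303×10^-3 / 0.188 = 799000 N·m.
ω = 21.0 rad/s, so P_max = T_max·ω = 1.678×10^7 W.

16800 kW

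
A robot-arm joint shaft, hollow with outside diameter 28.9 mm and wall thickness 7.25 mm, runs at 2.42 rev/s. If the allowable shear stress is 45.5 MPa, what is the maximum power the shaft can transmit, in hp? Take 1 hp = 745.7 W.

J = π(d_o⁴ − d_i⁴)/32 = π(0.0289⁴ − 0.0144⁴)/32 = 6.426×10^-8 m⁴.
T_max = τ_allow·J/r = 4.55×10^7 × 6.426×10^-8 / 0.0144 = 202.4 N·m.
ω = 2π·2.42 = 15.21 rad/s, so P_max = T_max·ω = 3077 W.

4.13 hp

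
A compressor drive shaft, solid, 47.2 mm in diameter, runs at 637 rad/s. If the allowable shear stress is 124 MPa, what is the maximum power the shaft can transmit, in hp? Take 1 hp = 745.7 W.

2190 hp

J = πd⁴/32 = π(0.0472)⁴/32 = 4.873×10^-7 m⁴.
T_max = τ_allow·J/r = 1.24×10^8 × 4.873×10^-7 / 0.0236 = 2560 N·m.
ω = 637 rad/s, so P_max = T_max·ω = 1.631×10^6 W.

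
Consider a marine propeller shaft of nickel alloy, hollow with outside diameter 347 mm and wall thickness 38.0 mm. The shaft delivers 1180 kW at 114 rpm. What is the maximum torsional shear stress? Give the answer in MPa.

19.2 MPa

ω = 2π·114/60 = 11.94 rad/s, so T = P/ω = 1180×10³ / 11.94 = 98840 N·m.
J = π(d_o⁴ − d_i⁴)/32 = π(0.347⁴ − 0.271⁴)/32 = 8.939×10^-4 m⁴.
τ_max = T·r/J = 98840 × 0.173 / 8.939×10^-4 = 1.919×10^7 Pa.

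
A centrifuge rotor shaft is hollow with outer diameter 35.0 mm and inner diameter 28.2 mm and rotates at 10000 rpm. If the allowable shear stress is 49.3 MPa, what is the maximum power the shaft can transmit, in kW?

251 kW

J = π(d_o⁴ − d_i⁴)/32 = π(0.0350⁴ − 0.0282⁴)/32 = 8.524×10^-8 m⁴.
T_max = τ_allow·J/r = 4.93×10^7 × 8.524×10^-8 / 0.0175 = 240.1 N·m.
ω = 2π·10000/60 = 1047 rad/s, so P_max = T_max·ω = 2.515×10^5 W.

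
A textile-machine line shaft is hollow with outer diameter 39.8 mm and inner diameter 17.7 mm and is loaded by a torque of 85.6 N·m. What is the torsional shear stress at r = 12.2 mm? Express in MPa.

4.41 MPa

J = π(d_o⁴ − d_i⁴)/32 = π(0.0398⁴ − 0.0177⁴)/32 = 2.367×10^-7 m⁴.
Shear stress varies linearly with radius: τ = T·r/J = 85.60 × 0.0122 / 2.367×10^-7 = 4.412×10^6 Pa.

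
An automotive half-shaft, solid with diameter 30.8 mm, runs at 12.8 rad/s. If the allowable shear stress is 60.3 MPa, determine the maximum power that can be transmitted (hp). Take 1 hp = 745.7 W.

J = πd⁴/32 = π(0.0308)⁴/32 = 8.835×10^-8 m⁴.
T_max = τ_allow·J/r = 6.03×10^7 × 8.835×10^-8 / 0.0154 = 345.9 N·m.
ω = 12.8 rad/s, so P_max = T_max·ω = 4428 W.

5.94 hp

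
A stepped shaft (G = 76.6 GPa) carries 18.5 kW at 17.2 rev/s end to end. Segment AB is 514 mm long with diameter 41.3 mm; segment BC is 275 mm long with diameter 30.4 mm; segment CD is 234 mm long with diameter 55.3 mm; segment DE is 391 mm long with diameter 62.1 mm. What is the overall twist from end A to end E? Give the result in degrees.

0.717°

ω = 2π·17.2 = 108.1 rad/s, so T = P/ω = 18.5×10³ / 108.1 = 171.2 N·m.
J_AB = π(0.0413)⁴/32 = 2.86×10^-7 m⁴; J_BC = π(0.0304)⁴/32 = 8.38×10^-8 m⁴; J_CD = π(0.0553)⁴/32 = 9.18×10^-7 m⁴; J_DE = π(0.0621)⁴/32 = 1.46×10^-6 m⁴.
θ = (T/G)·Σ L_i/J_i = (171.2/76.6×10⁹)·(0.514/2.86×10^-7 + 0.275/8.38×10^-8 + 0.234/9.18×10^-7 + 0.391/1.46×10^-6) = 0.01252 rad.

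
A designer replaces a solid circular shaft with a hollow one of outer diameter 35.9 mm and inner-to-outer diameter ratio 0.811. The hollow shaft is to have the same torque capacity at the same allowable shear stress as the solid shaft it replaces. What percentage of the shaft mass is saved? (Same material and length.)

Equal τ_max and T ⇒ the solid shaft needs d_s³ = d_o³(1−k⁴), so d_s = 35.9·(1−0.811⁴)^(1/3) = 29.72 mm.
Area ratio A_h/A_s = d_o²(1−k²)/d_s² = (1−k²)/(1−k⁴)^(2/3) = 0.4994.
Mass saving = 1 − 0.4994 = 50.1 %.

50.1 %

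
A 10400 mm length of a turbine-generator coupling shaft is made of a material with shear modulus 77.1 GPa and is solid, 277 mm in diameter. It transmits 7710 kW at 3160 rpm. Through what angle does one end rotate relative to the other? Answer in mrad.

ω = 2π·3160/60 = 330.9 rad/s, so T = P/ω = 7710×10³ / 330.9 = 23300 N·m.
J = πd⁴/32 = π(0.277)⁴/32 = 5.780×10^-4 m⁴.
θ = T·L/(G·J) = 23300 × 10.4 / (77.1×10⁹ × 5.780×10^-4) = 5.437×10^-3 rad.

5.44 mrad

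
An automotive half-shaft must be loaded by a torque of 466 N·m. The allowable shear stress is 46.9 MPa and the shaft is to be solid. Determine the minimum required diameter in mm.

37.0 mm

For a solid shaft τ_max = 16T/(πd³), so d = (16T/(π τ_allow))^(1/3) = (16·466.0/(π·4.69×10^7))^(1/3) = 0.03699 m.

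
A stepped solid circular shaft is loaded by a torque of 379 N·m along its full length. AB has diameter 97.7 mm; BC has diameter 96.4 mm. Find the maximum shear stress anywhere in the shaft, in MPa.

2.15 MPa

Under the same torque, τ_max = 16T/(πd³) is largest where d is smallest — segment BC (d = 96.4 mm).
τ_max = 16·379.0/(π·(0.0964)³) = 2.155×10^6 Pa.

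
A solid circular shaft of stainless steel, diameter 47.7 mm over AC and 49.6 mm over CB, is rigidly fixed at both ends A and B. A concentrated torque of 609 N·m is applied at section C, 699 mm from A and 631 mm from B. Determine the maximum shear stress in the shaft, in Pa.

Compatibility: T_A·a/J_AC = T_B·b/J_CB with T_A + T_B = T₀.
J_AC = 5.08×10^-7 m⁴, J_CB = 5.94×10^-7 m⁴, so T_A = T₀·(J_AC/a)/((J_AC/a)+(J_CB/b)) = 265.3 N·m, T_B = 343.7 N·m.
τ in each portion: τ_AC = 1.25×10^7 Pa, τ_CB = 1.43×10^7 Pa; maximum is in CB.
τ_max = T_CB·r/J = 343.7·0.0248/5.94×10^-7 = 1.434×10^7 Pa.

1.43e7 Pa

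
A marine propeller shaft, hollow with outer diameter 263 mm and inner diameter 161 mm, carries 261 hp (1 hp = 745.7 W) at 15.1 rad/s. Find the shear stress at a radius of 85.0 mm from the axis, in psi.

394 psi

ω = 15.1 rad/s, so T = P/ω = 261×745.7 / 15.10 = 12890 N·m.
J = π(d_o⁴ − d_i⁴)/32 = π(0.263⁴ − 0.161⁴)/32 = 4.037×10^-4 m⁴.
Shear stress varies linearly with radius: τ = T·r/J = 12890 × 0.0850 / 4.037×10^-4 = 2.714×10^6 Pa.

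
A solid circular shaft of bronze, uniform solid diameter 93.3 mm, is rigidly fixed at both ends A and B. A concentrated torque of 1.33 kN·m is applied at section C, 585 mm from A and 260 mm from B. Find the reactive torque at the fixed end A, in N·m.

With uniform GJ and both ends fixed, compatibility θ_AC = θ_CB gives T_A·a = T_B·b, together with T_A + T_B = T₀.
T_A = T₀·b/(a+b) = 1330·260/845.0 = 409.2 N·m; T_B = 920.8 N·m.

409 N·m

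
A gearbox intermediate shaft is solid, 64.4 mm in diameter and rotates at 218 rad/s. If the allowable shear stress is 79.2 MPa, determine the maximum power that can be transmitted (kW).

905 kW

J = πd⁴/32 = π(0.0644)⁴/32 = 1.689×10^-6 m⁴.
T_max = τ_allow·J/r = 7.92×10^7 × 1.689×10^-6 / 0.0322 = 4153 N·m.
ω = 218 rad/s, so P_max = T_max·ω = 9.055×10^5 W.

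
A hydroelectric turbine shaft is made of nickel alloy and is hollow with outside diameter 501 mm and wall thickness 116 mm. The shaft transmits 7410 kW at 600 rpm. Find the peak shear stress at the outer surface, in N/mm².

5.21 N/mm²

ω = 2π·600/60 = 62.83 rad/s, so T = P/ω = 7410×10³ / 62.83 = 117900 N·m.
J = π(d_o⁴ − d_i⁴)/32 = π(0.501⁴ − 0.269⁴)/32 = 5.671×10^-3 m⁴.
τ_max = T·r/J = 117900 × 0.251 / 5.671×10^-3 = 5.209×10^6 Pa.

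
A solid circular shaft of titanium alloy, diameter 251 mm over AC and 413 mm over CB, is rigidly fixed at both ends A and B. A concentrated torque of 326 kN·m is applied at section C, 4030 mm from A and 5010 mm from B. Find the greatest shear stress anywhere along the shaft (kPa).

Compatibility: T_A·a/J_AC = T_B·b/J_CB with T_A + T_B = T₀.
J_AC = 3.90×10^-4 m⁴, J_CB = 2.86×10^-3 m⁴, so T_A = T₀·(J_AC/a)/((J_AC/a)+(J_CB/b)) = 47270 N·m, T_B = 278700 N·m.
τ in each portion: τ_AC = 1.52×10^7 Pa, τ_CB = 2.02×10^7 Pa; maximum is in CB.
τ_max = T_CB·r/J = 278700·0.206/2.86×10^-3 = 2.015×10^7 Pa.

20200 kPa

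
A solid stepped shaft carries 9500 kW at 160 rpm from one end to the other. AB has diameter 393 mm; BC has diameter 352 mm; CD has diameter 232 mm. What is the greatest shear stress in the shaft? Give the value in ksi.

ω = 2π·160/60 = 16.76 rad/s, so T = P/ω = 9500×10³ / 16.76 = 567000 N·m.
Under the same torque, τ_max = 16T/(πd³) is largest where d is smallest — segment CD (d = 232 mm).
τ_max = 16·567000/(π·(0.232)³) = 2.312×10^8 Pa.

33.5 ksi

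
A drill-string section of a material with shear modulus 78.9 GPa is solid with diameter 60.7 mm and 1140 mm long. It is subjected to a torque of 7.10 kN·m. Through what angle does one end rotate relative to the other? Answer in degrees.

J = πd⁴/32 = π(0.0607)⁴/32 = 1.333×10^-6 m⁴.
θ = T·L/(G·J) = 7100 × 1.14 / (78.9×10⁹ × 1.333×10^-6) = 0.07697 rad.

4.41°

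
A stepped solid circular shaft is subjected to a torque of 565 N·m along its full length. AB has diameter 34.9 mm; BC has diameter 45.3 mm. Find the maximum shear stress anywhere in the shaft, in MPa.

Under the same torque, τ_max = 16T/(πd³) is largest where d is smallest — segment AB (d = 34.9 mm).
τ_max = 16·565.0/(π·(0.0349)³) = 6.769×10^7 Pa.

67.7 MPa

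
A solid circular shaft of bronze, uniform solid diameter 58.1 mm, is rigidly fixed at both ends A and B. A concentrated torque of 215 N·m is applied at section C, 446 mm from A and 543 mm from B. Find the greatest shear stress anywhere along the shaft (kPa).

3070 kPa

With uniform GJ and both ends fixed, compatibility θ_AC = θ_CB gives T_A·a = T_B·b, together with T_A + T_B = T₀.
T_A = T₀·b/(a+b) = 215.0·543/989.0 = 118.0 N·m; T_B = 96.96 N·m.
τ in each portion: τ_AC = 3.07×10^6 Pa, τ_CB = 2.52×10^6 Pa; maximum is in AC.
τ_max = T_AC·r/J = 118.0·0.0290/1.12×10^-6 = 3.065×10^6 Pa.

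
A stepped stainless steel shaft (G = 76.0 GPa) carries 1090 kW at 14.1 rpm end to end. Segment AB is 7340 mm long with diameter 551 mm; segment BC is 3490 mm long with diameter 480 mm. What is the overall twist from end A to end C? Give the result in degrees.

0.824°

ω = 2π·14.1/60 = 1.477 rad/s, so T = P/ω = 1090×10³ / 1.477 = 738200 N·m.
J_AB = π(0.551)⁴/32 = 9.05×10^-3 m⁴; J_BC = π(0.480)⁴/32 = 5.21×10^-3 m⁴.
θ = (T/G)·Σ L_i/J_i = (738200/76.0×10⁹)·(7.34/9.05×10^-3 + 3.49/5.21×10^-3) = 0.01438 rad.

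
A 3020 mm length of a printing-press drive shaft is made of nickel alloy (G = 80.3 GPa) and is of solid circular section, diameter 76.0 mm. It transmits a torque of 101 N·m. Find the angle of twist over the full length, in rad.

0.00116 rad

J = πd⁴/32 = π(0.0760)⁴/32 = 3.275×10^-6 m⁴.
θ = T·L/(G·J) = 101.0 × 3.02 / (80.3×10⁹ × 3.275×10^-6) = 1.160×10^-3 rad.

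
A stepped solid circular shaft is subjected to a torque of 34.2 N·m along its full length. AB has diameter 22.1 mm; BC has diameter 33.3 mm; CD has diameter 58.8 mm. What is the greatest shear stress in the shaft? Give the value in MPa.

Under the same torque, τ_max = 16T/(πd³) is largest where d is smallest — segment AB (d = 22.1 mm).
τ_max = 16·34.20/(π·(0.0221)³) = 1.614×10^7 Pa.

16.1 MPa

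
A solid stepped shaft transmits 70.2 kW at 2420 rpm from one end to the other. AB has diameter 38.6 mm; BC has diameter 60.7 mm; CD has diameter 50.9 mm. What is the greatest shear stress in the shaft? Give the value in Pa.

2.45e7 Pa

ω = 2π·2420/60 = 253.4 rad/s, so T = P/ω = 70.2×10³ / 253.4 = 277.0 N·m.
Under the same torque, τ_max = 16T/(πd³) is largest where d is smallest — segment AB (d = 38.6 mm).
τ_max = 16·277.0/(π·(0.0386)³) = 2.453×10^7 Pa.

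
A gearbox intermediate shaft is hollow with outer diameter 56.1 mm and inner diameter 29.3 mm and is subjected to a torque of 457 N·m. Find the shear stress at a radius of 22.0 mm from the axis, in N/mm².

J = π(d_o⁴ − d_i⁴)/32 = π(0.0561⁴ − 0.0293⁴)/32 = 9.001×10^-7 m⁴.
Shear stress varies linearly with radius: τ = T·r/J = 457.0 × 0.0220 / 9.001×10^-7 = 1.117×10^7 Pa.

11.2 N/mm²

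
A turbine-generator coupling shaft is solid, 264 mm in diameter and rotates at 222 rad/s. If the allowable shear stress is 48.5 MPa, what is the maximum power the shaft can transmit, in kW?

38900 kW

J = πd⁴/32 = π(0.264)⁴/32 = 4.769×10^-4 m⁴.
T_max = τ_allow·J/r = 4.85×10^7 × 4.769×10^-4 / 0.132 = 175200 N·m.
ω = 222 rad/s, so P_max = T_max·ω = 3.890×10^7 W.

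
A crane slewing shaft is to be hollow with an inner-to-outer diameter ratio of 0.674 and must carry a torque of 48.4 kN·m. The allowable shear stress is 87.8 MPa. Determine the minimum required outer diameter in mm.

152 mm

For a hollow shaft with d_i/d_o = 0.674: τ_max = 16T/(π d_o³ (1−k⁴)), so d_o = [16T/(π τ_allow (1−k⁴))]^(1/3) = [16·48400/(π·8.78×10^7·0.7936)]^(1/3) = 0.1524 m.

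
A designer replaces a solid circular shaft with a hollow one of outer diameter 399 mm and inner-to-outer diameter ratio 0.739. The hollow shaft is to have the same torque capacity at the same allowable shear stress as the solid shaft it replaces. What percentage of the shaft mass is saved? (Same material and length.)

Equal τ_max and T ⇒ the solid shaft needs d_s³ = d_o³(1−k⁴), so d_s = 399·(1−0.739⁴)^(1/3) = 354.6 mm.
Area ratio A_h/A_s = d_o²(1−k²)/d_s² = (1−k²)/(1−k⁴)^(2/3) = 0.5748.
Mass saving = 1 − 0.5748 = 42.5 %.

42.5 %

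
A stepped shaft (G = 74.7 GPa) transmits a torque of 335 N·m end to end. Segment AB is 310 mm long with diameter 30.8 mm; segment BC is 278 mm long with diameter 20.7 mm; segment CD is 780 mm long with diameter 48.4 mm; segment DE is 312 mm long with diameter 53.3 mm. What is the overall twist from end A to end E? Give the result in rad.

J_AB = π(0.0308)⁴/32 = 8.83×10^-8 m⁴; J_BC = π(0.0207)⁴/32 = 1.80×10^-8 m⁴; J_CD = π(0.0484)⁴/32 = 5.39×10^-7 m⁴; J_DE = π(0.0533)⁴/32 = 7.92×10^-7 m⁴.
θ = (T/G)·Σ L_i/J_i = (335.0/74.7×10⁹)·(0.310/8.83×10^-8 + 0.278/1.80×10^-8 + 0.780/5.39×10^-7 + 0.312/7.92×10^-7) = 0.09316 rad.

0.0932 rad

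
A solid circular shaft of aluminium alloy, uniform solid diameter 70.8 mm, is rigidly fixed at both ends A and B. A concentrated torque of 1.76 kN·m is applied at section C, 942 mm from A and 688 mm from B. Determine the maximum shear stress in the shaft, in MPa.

With uniform GJ and both ends fixed, compatibility θ_AC = θ_CB gives T_A·a = T_B·b, together with T_A + T_B = T₀.
T_A = T₀·b/(a+b) = 1760·688/1630 = 742.9 N·m; T_B = 1017 N·m.
τ in each portion: τ_AC = 1.07×10^7 Pa, τ_CB = 1.46×10^7 Pa; maximum is in CB.
τ_max = T_CB·r/J = 1017·0.0354/2.47×10^-6 = 1.460×10^7 Pa.

14.6 MPa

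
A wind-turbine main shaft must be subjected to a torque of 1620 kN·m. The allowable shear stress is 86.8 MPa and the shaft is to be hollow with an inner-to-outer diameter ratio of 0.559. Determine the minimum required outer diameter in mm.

472 mm

For a hollow shaft with d_i/d_o = 0.559: τ_max = 16T/(π d_o³ (1−k⁴)), so d_o = [16T/(π τ_allow (1−k⁴))]^(1/3) = [16·1.620e6/(π·8.68×10^7·0.9024)]^(1/3) = 0.4723 m.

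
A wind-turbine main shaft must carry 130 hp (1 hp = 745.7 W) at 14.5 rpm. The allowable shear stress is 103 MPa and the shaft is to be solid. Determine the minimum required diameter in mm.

ω = 2π·14.5/60 = 1.518 rad/s, so T = P/ω = 130×745.7 / 1.518 = 63840 N·m.
For a solid shaft τ_max = 16T/(πd³), so d = (16T/(π τ_allow))^(1/3) = (16·63840/(π·1.03×10^8))^(1/3) = 0.1467 m.

147 mm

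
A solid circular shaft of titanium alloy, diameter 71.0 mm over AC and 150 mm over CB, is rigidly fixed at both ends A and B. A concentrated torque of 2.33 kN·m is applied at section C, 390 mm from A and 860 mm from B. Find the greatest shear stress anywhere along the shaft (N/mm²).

3.30 N/mm²

Compatibility: T_A·a/J_AC = T_B·b/J_CB with T_A + T_B = T₀.
J_AC = 2.49×10^-6 m⁴, J_CB = 4.97×10^-5 m⁴, so T_A = T₀·(J_AC/a)/((J_AC/a)+(J_CB/b)) = 232.2 N·m, T_B = 2098 N·m.
τ in each portion: τ_AC = 3.30×10^6 Pa, τ_CB = 3.17×10^6 Pa; maximum is in AC.
τ_max = T_AC·r/J = 232.2·0.0355/2.49×10^-6 = 3.304×10^6 Pa.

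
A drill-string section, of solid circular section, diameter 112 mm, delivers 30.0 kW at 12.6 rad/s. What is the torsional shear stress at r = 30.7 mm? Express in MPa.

4.73 MPa

ω = 12.6 rad/s, so T = P/ω = 30.0×10³ / 12.60 = 2381 N·m.
J = πd⁴/32 = π(0.112)⁴/32 = 1.545×10^-5 m⁴.
Shear stress varies linearly with radius: τ = T·r/J = 2381 × 0.0307 / 1.545×10^-5 = 4.732×10^6 Pa.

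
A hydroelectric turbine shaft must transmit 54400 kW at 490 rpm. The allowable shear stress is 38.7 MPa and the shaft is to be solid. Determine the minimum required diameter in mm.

ω = 2π·490/60 = 51.31 rad/s, so T = P/ω = 54400×10³ / 51.31 = 1.060e6 N·m.
For a solid shaft τ_max = 16T/(πd³), so d = (16T/(π τ_allow))^(1/3) = (16·1.060e6/(π·3.87×10^7))^(1/3) = 0.5187 m.

519 mm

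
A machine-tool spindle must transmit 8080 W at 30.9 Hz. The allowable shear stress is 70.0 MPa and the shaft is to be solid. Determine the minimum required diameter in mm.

14.5 mm

ω = 2π·30.9 = 194.2 rad/s, so T = P/ω = 8080 / 194.2 = 41.62 N·m.
For a solid shaft τ_max = 16T/(πd³), so d = (16T/(π τ_allow))^(1/3) = (16·41.62/(π·7.00×10^7))^(1/3) = 0.01447 m.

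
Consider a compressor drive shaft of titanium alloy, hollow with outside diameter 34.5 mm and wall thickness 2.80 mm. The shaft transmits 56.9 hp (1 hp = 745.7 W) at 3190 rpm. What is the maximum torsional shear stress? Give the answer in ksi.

ω = 2π·3190/60 = 334.1 rad/s, so T = P/ω = 56.9×745.7 / 334.1 = 127.0 N·m.
J = π(d_o⁴ − d_i⁴)/32 = π(0.0345⁴ − 0.0289⁴)/32 = 7.060×10^-8 m⁴.
τ_max = T·r/J = 127.0 × 0.0173 / 7.060×10^-8 = 3.103×10^7 Pa.

4.50 ksi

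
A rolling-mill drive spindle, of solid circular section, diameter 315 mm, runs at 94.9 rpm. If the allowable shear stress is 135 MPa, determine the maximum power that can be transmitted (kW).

8230 kW

J = πd⁴/32 = π(0.315)⁴/32 = 9.666×10^-4 m⁴.
T_max = τ_allow·J/r = 1.35×10^8 × 9.666×10^-4 / 0.158 = 828500 N·m.
ω = 2π·94.9/60 = 9.938 rad/s, so P_max = T_max·ω = 8.234×10^6 W.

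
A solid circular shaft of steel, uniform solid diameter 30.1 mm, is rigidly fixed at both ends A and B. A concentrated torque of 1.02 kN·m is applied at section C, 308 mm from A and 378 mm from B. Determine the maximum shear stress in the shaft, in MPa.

105 MPa

With uniform GJ and both ends fixed, compatibility θ_AC = θ_CB gives T_A·a = T_B·b, together with T_A + T_B = T₀.
T_A = T₀·b/(a+b) = 1020·378/686.0 = 562.0 N·m; T_B = 458.0 N·m.
τ in each portion: τ_AC = 1.05×10^8 Pa, τ_CB = 8.55×10^7 Pa; maximum is in AC.
τ_max = T_AC·r/J = 562.0·0.0151/8.06×10^-8 = 1.050×10^8 Pa.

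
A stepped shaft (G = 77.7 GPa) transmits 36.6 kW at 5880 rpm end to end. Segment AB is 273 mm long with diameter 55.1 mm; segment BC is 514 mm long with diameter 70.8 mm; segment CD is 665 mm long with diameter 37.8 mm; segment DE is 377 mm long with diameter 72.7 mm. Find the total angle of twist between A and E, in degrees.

0.174°

ω = 2π·5880/60 = 615.8 rad/s, so T = P/ω = 36.6×10³ / 615.8 = 59.44 N·m.
J_AB = π(0.0551)⁴/32 = 9.05×10^-7 m⁴; J_BC = π(0.0708)⁴/32 = 2.47×10^-6 m⁴; J_CD = π(0.0378)⁴/32 = 2.00×10^-7 m⁴; J_DE = π(0.0727)⁴/32 = 2.74×10^-6 m⁴.
θ = (T/G)·Σ L_i/J_i = (59.44/77.7×10⁹)·(0.273/9.05×10^-7 + 0.514/2.47×10^-6 + 0.665/2.00×10^-7 + 0.377/2.74×10^-6) = 3.033×10^-3 rad.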